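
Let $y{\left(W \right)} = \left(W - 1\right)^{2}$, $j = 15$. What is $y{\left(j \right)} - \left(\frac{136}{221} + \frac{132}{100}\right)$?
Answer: $\frac{63071}{325} \approx 194.06$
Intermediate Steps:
$y{\left(W \right)} = \left(-1 + W\right)^{2}$
$y{\left(j \right)} - \left(\frac{136}{221} + \frac{132}{100}\right) = \left(-1 + 15\right)^{2} - \left(\frac{136}{221} + \frac{132}{100}\right) = 14^{2} - \left(136 \cdot \frac{1}{221} + 132 \cdot \frac{1}{100}\right) = 196 - \left(\frac{8}{13} + \frac{33}{25}\right) = 196 - \frac{629}{325} = \frac{63071}{325}$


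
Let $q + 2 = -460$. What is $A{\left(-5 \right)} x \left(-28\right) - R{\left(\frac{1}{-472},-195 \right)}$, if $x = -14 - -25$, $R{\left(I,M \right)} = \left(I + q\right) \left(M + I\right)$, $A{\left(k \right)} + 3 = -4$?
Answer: $- \frac{19590598361}{222784} \approx -87935.0$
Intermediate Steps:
$q = -462$ ($q = -2 - 460 = -462$)
$A{\left(k \right)} = -7$ ($A{\left(k \right)} = -3 - 4 = -7$)
$R{\left(I,M \right)} = \left(-462 + I\right) \left(I + M\right)$ ($R{\left(I,M \right)} = \left(I - 462\right) \left(M + I\right) = \left(-462 + I\right) \left(I + M\right)$)
$x = 11$ ($x = -14 + 25 = 11$)
$A{\left(-5 \right)} x \left(-28\right) - R{\left(\frac{1}{-472},-195 \right)} = \left(-7\right) 11 \left(-28\right) - \left(\left(\frac{1}{-472}\right)^{2} - \frac{462}{-472} - -90090 + \frac{1}{-472} \left(-195\right)\right) = \left(-77\right) \left(-28\right) - \left(\left(- \frac{1}{472}\right)^{2} - - \frac{231}{236} + 90090 - - \frac{195}{472}\right) = 2156 - \left(\frac{1}{222784} + \frac{231}{236} + 90090 + \frac{195}{472}\right) = 2156 - \frac{20070920665}{222784} = - \frac{19590598361}{222784}$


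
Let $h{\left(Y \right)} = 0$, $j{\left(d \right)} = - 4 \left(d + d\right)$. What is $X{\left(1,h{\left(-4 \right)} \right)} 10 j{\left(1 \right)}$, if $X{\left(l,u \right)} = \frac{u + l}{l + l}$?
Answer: $-40$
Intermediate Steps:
$j{\left(d \right)} = - 8 d$ ($j{\left(d \right)} = - 4 \cdot 2 d = - 8 d$)
$X{\left(l,u \right)} = \frac{l + u}{2 l}$
$X{\left(1,h{\left(-4 \right)} \right)} 10 j{\left(1 \right)} = \frac{1 + 0}{2 \cdot 1} \cdot 10 \left(\left(-8\right) 1\right) = \frac{1}{2} \cdot 1 \cdot 1 \cdot 10 \left(-8\right) = \frac{1}{2} \cdot 10 \left(-8\right) = 5 \left(-8\right) = -40$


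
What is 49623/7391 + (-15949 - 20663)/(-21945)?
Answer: 23852211/2845535 ≈ 8.3823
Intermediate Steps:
49623/7391 + (-15949 - 20663)/(-21945) = 49623*(1/7391) - 36612*(-1/21945) = 49623/7391 + 12204/7315 = 23852211/2845535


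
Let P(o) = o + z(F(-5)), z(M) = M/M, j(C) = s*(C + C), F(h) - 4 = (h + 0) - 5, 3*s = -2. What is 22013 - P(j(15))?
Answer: 22032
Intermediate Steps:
s = -⅔ (s = (⅓)*(-2) = -⅔ ≈ -0.66667)
F(h) = -1 + h (F(h) = 4 + ((h + 0) - 5) = 4 + (h - 5) = 4 + (-5 + h) = -1 + h)
j(C) = -4*C/3 (j(C) = -2*(C + C)/3 = -4*C/3)
z(M) = 1
P(o) = 1 + o (P(o) = o + 1 = 1 + o)
22013 - P(j(15)) = 22013 - (1 - 4/3*15) = 22013 - (1 - 20) = 22013 - 1*(-19) = 22013 + 19 = 22032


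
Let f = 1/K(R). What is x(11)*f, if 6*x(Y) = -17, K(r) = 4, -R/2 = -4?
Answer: -17/24 ≈ -0.70833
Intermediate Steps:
R = 8 (R = -2*(-4) = 8)
x(Y) = -17/6 (x(Y) = (⅙)*(-17) = -17/6)
f = ¼ (f = 1/4 = ¼ ≈ 0.25000)
x(11)*f = -17/6*¼ = -17/24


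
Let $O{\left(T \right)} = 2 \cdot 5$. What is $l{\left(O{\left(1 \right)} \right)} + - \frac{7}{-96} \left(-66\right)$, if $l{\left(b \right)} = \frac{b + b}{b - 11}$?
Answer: $- \frac{397}{16} \approx -24.813$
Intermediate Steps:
$O{\left(T \right)} = 10$
$l{\left(b \right)} = \frac{2 b}{-11 + b}$
$l{\left(O{\left(1 \right)} \right)} + - \frac{7}{-96} \left(-66\right) = 2 \cdot 10 \frac{1}{-11 + 10} + - \frac{7}{-96} \left(-66\right) = 2 \cdot 10 \frac{1}{-1} + \left(-7\right) \left(- \frac{1}{96}\right) \left(-66\right) = 2 \cdot 10 \left(-1\right) + \frac{7}{96} \left(-66\right) = -20 - \frac{77}{16} = - \frac{397}{16}$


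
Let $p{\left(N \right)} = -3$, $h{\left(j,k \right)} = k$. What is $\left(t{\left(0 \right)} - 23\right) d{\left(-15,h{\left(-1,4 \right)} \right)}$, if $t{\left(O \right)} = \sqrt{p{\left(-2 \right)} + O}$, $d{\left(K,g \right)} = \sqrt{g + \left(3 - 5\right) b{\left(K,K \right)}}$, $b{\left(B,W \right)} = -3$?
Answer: $\sqrt{10} \left(-23 + i \sqrt{3}\right) \approx -72.732 + 5.4772 i$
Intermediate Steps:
$d{\left(K,g \right)} = \sqrt{6 + g}$ ($d{\left(K,g \right)} = \sqrt{g + \left(3 - 5\right) \left(-3\right)} = \sqrt{g - -6} = \sqrt{g + 6} = \sqrt{6 + g}$)
$t{\left(O \right)} = \sqrt{-3 + O}$
$\left(t{\left(0 \right)} - 23\right) d{\left(-15,h{\left(-1,4 \right)} \right)} = \left(\sqrt{-3 + 0} - 23\right) \sqrt{6 + 4} = \left(\sqrt{-3} - 23\right) \sqrt{10} = \left(i \sqrt{3} - 23\right) \sqrt{10} = \left(-23 + i \sqrt{3}\right) \sqrt{10} = \sqrt{10} \left(-23 + i \sqrt{3}\right)$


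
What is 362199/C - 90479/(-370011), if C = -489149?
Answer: -89759901818/180990510639 ≈ -0.49594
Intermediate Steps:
362199/C - 90479/(-370011) = 362199/(-489149) - 90479/(-370011) = 362199*(-1/489149) - 90479*(-1/370011) = -362199/489149 + 90479/370011 = -89759901818/180990510639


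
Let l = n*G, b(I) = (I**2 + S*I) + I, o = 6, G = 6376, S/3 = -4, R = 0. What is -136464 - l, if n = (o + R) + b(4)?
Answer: 3808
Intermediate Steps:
S = -12 (S = 3*(-4) = -12)
b(I) = I**2 - 11*I (b(I) = (I**2 - 12*I) + I = I**2 - 11*I)
n = -22 (n = (6 + 0) + 4*(-11 + 4) = 6 + 4*(-7) = 6 - 28 = -22)
l = -140272 (l = -22*6376 = -140272)
-136464 - l = -136464 - 1*(-140272) = -136464 + 140272 = 3808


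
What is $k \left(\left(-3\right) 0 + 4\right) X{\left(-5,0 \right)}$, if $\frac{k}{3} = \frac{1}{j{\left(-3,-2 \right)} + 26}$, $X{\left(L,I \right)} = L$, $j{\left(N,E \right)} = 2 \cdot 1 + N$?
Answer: $- \frac{12}{5} \approx -2.4$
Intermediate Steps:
$j{\left(N,E \right)} = 2 + N$
$k = \frac{3}{25}$ ($k = \frac{3}{\left(2 - 3\right) + 26} = \frac{3}{-1 + 26} = \frac{3}{25} \approx 0.12$)
$k \left(\left(-3\right) 0 + 4\right) X{\left(-5,0 \right)} = \frac{3 \left(\left(-3\right) 0 + 4\right)}{25} \left(-5\right) = \frac{3 \left(0 + 4\right)}{25} \left(-5\right) = \frac{3}{25} \cdot 4 \left(-5\right) = \frac{12}{25} \left(-5\right) = - \frac{12}{5}$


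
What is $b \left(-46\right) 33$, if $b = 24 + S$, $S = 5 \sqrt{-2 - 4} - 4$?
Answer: $-30360 - 7590 i \sqrt{6} \approx -30360.0 - 18592.0 i$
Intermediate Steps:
$S = -4 + 5 i \sqrt{6}$ ($S = 5 \sqrt{-6} - 4 = 5 i \sqrt{6} - 4 = -4 + 5 i \sqrt{6} \approx -4.0 + 12.247 i$)
$b = 20 + 5 i \sqrt{6}$ ($b = 24 - \left(4 - 5 i \sqrt{6}\right) = 20 + 5 i \sqrt{6} \approx 20.0 + 12.247 i$)
$b \left(-46\right) 33 = \left(20 + 5 i \sqrt{6}\right) \left(-46\right) 33 = \left(-920 - 230 i \sqrt{6}\right) 33 = -30360 - 7590 i \sqrt{6}$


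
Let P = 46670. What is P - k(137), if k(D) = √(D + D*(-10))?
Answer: 46670 - 3*I*√137 ≈ 46670.0 - 35.114*I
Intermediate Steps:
k(D) = 3*√(-D) (k(D) = √(D - 10*D) = √(-9*D) = 3*√(-D))
P - k(137) = 46670 - 3*√(-1*137) = 46670 - 3*√(-137) = 46670 - 3*I*√137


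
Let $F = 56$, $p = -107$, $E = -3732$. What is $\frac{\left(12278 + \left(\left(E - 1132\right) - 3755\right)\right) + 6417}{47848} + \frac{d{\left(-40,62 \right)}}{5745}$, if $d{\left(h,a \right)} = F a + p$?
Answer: $\frac{10944757}{13744338} \approx 0.79631$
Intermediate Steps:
$d{\left(h,a \right)} = -107 + 56 a$ ($d{\left(h,a \right)} = 56 a - 107 = -107 + 56 a$)
$\frac{\left(12278 + \left(\left(E - 1132\right) - 3755\right)\right) + 6417}{47848} + \frac{d{\left(-40,62 \right)}}{5745} = \frac{\left(12278 - 8619\right) + 6417}{47848} + \frac{-107 + 56 \cdot 62}{5745} = \left(\left(12278 - 8619\right) + 6417\right) \frac{1}{47848} + \left(-107 + 3472\right) \frac{1}{5745} = \left(\left(12278 - 8619\right) + 6417\right) \frac{1}{47848} + 3365 \cdot \frac{1}{5745} = \left(3659 + 6417\right) \frac{1}{47848} + \frac{673}{1149} = 10076 \cdot \frac{1}{47848} + \frac{673}{1149} = \frac{2519}{11962} + \frac{673}{1149} = \frac{10944757}{13744338}$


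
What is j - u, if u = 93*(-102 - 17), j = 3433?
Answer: 14500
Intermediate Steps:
u = -11067 (u = 93*(-119) = -11067)
j - u = 3433 - 1*(-11067) = 3433 + 11067 = 14500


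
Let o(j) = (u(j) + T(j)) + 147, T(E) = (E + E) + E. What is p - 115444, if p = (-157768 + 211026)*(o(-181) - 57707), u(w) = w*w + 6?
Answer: -1349460132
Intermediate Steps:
T(E) = 3*E (T(E) = 2*E + E = 3*E)
u(w) = 6 + w² (u(w) = w² + 6 = 6 + w²)
o(j) = 153 + j² + 3*j (o(j) = ((6 + j²) + 3*j) + 147 = (6 + j² + 3*j) + 147 = 153 + j² + 3*j)
p = -1349344688 (p = (-157768 + 211026)*((153 + (-181)² + 3*(-181)) - 57707) = 53258*((153 + 32761 - 543) - 57707) = 53258*(32371 - 57707) = 53258*(-25336) = -1349344688)
p - 115444 = -1349344688 - 115444 = -1349460132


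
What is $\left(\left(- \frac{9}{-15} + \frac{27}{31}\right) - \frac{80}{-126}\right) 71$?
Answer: $\frac{1460044}{9765} \approx 149.52$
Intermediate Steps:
$\left(\left(- \frac{9}{-15} + \frac{27}{31}\right) - \frac{80}{-126}\right) 71 = \left(\left(\left(-9\right) \left(- \frac{1}{15}\right) + 27 \cdot \frac{1}{31}\right) - - \frac{40}{63}\right) 71 = \left(\left(\frac{3}{5} + \frac{27}{31}\right) + \frac{40}{63}\right) 71 = \left(\frac{228}{155} + \frac{40}{63}\right) 71 = \frac{20564}{9765} \cdot 71 = \frac{1460044}{9765}$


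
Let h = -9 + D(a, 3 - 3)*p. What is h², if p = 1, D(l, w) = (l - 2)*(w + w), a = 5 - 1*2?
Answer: 81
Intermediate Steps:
a = 3 (a = 5 - 2 = 3)
D(l, w) = 2*w*(-2 + l) (D(l, w) = (-2 + l)*(2*w) = 2*w*(-2 + l))
h = -9 (h = -9 + (2*(3 - 3)*(-2 + 3))*1 = -9 + (2*0*1)*1 = -9 + 0*1 = -9 + 0 = -9)
h² = (-9)² = 81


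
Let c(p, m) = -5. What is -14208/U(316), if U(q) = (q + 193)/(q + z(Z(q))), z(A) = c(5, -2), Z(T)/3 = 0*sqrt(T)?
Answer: -4418688/509 ≈ -8681.1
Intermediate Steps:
Z(T) = 0 (Z(T) = 3*(0*sqrt(T)) = 3*0 = 0)
z(A) = -5
U(q) = (193 + q)/(-5 + q) (U(q) = (q + 193)/(q - 5) = (193 + q)/(-5 + q))
-14208/U(316) = -14208*(-5 + 316)/(193 + 316) = -14208/(509/311) = -14208/((1/311)*509) = -14208/509/311 = -14208*311/509 = -4418688/509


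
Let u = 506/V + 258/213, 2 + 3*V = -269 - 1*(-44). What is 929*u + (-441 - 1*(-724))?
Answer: -77428713/16117 ≈ -4804.2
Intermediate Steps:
V = -227/3 (V = -2/3 + (-269 - 1*(-44))/3 = -2/3 + (-269 + 44)/3 = -2/3 + (1/3)*(-225) = -2/3 - 75 = -227/3 ≈ -75.667)
u = -88256/16117 (u = 506/(-227/3) + 258/213 = 506*(-3/227) + 258*(1/213) = -1518/227 + 86/71 = -88256/16117 ≈ -5.4760)
929*u + (-441 - 1*(-724)) = 929*(-88256/16117) + (-441 - 1*(-724)) = -81989824/16117 + (-441 + 724) = -81989824/16117 + 283 = -77428713/16117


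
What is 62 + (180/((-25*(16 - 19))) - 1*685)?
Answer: -3103/5 ≈ -620.60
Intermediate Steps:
62 + (180/((-25*(16 - 19))) - 1*685) = 62 + (180/((-25*(-3))) - 685) = 62 + (180/75 - 685) = 62 + (180*(1/75) - 685) = 62 + (12/5 - 685) = 62 - 3413/5 = -3103/5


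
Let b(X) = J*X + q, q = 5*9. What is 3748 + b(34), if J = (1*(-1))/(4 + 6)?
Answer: 18948/5 ≈ 3789.6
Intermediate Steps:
J = -⅒ (J = -1/10 = -1*⅒ = -⅒ ≈ -0.10000)
q = 45
b(X) = 45 - X/10 (b(X) = -X/10 + 45 = 45 - X/10)
3748 + b(34) = 3748 + (45 - ⅒*34) = 3748 + (45 - 17/5) = 3748 + 208/5 = 18948/5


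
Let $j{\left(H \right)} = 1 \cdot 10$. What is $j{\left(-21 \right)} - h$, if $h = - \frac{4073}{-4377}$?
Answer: $\frac{39697}{4377} \approx 9.0695$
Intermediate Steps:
$j{\left(H \right)} = 10$
$h = \frac{4073}{4377}$ ($h = \left(-4073\right) \left(- \frac{1}{4377}\right) = \frac{4073}{4377} \approx 0.93055$)
$j{\left(-21 \right)} - h = 10 - \frac{4073}{4377} = \frac{39697}{4377}$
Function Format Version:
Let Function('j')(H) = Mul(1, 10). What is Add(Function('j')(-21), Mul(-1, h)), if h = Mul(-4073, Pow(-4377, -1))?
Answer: Rational(39697, 4377) ≈ 9.0695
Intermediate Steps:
Function('j')(H) = 10
h = Rational(4073, 4377) (h = Mul(-4073, Rational(-1, 4377)) = Rational(4073, 4377) ≈ 0.93055)
Add(Function('j')(-21), Mul(-1, h)) = Add(10, Mul(-1, Rational(4073, 4377))) = Add(10, Rational(-4073, 4377)) = Rational(39697, 4377)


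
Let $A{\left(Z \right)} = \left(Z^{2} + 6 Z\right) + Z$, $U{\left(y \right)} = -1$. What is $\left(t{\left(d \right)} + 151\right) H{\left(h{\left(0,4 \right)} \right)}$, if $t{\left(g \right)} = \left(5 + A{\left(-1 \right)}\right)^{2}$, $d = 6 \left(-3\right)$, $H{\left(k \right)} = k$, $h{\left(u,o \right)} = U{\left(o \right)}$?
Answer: $-152$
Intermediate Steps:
$h{\left(u,o \right)} = -1$
$A{\left(Z \right)} = Z^{2} + 7 Z$
$d = -18$
$t{\left(g \right)} = 1$ ($t{\left(g \right)} = \left(5 - \left(7 - 1\right)\right)^{2} = \left(5 - 6\right)^{2} = \left(-1\right)^{2} = 1$)
$\left(t{\left(d \right)} + 151\right) H{\left(h{\left(0,4 \right)} \right)} = \left(1 + 151\right) \left(-1\right) = 152 \left(-1\right) = -152$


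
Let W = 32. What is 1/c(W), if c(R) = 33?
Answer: 1/33 ≈ 0.030303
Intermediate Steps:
1/c(W) = 1/33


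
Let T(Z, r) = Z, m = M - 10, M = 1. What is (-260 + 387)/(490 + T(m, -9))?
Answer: 127/481 ≈ 0.26403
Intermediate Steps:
m = -9 (m = 1 - 10 = -9)
(-260 + 387)/(490 + T(m, -9)) = (-260 + 387)/(490 - 9) = 127/481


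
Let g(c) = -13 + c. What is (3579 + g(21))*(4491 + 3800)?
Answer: 29739817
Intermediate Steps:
(3579 + g(21))*(4491 + 3800) = (3579 + (-13 + 21))*(4491 + 3800) = (3579 + 8)*8291 = 3587*8291 = 29739817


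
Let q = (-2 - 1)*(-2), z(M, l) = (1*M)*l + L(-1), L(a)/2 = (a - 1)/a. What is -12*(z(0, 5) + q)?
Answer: -120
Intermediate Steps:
L(a) = 2*(-1 + a)/a (L(a) = 2*((a - 1)/a) = 2*((-1 + a)/a) = 2*(-1 + a)/a)
z(M, l) = 4 + M*l (z(M, l) = (1*M)*l + (2 - 2/(-1)) = M*l + (2 - 2*(-1)) = M*l + (2 + 2) = M*l + 4 = 4 + M*l)
q = 6 (q = -3*(-2) = 6)
-12*(z(0, 5) + q) = -12*((4 + 0*5) + 6) = -12*((4 + 0) + 6) = -12*(4 + 6) = -12*10 = -120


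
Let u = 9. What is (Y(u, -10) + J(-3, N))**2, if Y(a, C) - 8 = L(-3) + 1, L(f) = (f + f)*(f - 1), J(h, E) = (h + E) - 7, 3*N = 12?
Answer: 729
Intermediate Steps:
N = 4 (N = (1/3)*12 = 4)
J(h, E) = -7 + E + h (J(h, E) = (E + h) - 7 = -7 + E + h)
L(f) = 2*f*(-1 + f) (L(f) = (2*f)*(-1 + f) = 2*f*(-1 + f))
Y(a, C) = 33 (Y(a, C) = 8 + (2*(-3)*(-1 - 3) + 1) = 8 + (2*(-3)*(-4) + 1) = 8 + (24 + 1) = 8 + 25 = 33)
(Y(u, -10) + J(-3, N))**2 = (33 + (-7 + 4 - 3))**2 = (33 - 6)**2 = 27**2 = 729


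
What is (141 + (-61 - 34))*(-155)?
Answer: -7130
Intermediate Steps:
(141 + (-61 - 34))*(-155) = (141 - 95)*(-155) = 46*(-155) = -7130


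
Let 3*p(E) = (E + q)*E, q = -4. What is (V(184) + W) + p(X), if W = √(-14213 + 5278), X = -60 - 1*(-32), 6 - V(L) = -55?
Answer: 1079/3 + I*√8935 ≈ 359.67 + 94.525*I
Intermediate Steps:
V(L) = 61 (V(L) = 6 - 1*(-55) = 6 + 55 = 61)
X = -28 (X = -60 + 32 = -28)
p(E) = E*(-4 + E)/3 (p(E) = ((E - 4)*E)/3 = ((-4 + E)*E)/3 = (E*(-4 + E))/3 = E*(-4 + E)/3)
W = I*√8935 (W = √(-8935) = I*√8935 ≈ 94.525*I)
(V(184) + W) + p(X) = (61 + I*√8935) + (⅓)*(-28)*(-4 - 28) = (61 + I*√8935) + (⅓)*(-28)*(-32) = (61 + I*√8935) + 896/3 = 1079/3 + I*√8935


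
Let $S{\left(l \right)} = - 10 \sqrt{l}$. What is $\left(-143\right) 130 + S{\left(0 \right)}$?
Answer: $-18590$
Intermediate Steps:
$\left(-143\right) 130 + S{\left(0 \right)} = \left(-143\right) 130 - 10 \sqrt{0} = -18590 - 0 = -18590 + 0 = -18590$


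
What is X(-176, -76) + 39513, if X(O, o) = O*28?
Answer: 34585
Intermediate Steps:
X(O, o) = 28*O
X(-176, -76) + 39513 = 28*(-176) + 39513 = -4928 + 39513 = 34585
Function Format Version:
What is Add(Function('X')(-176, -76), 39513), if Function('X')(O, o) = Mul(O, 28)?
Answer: 34585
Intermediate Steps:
Function('X')(O, o) = Mul(28, O)
Add(Function('X')(-176, -76), 39513) = Add(Mul(28, -176), 39513) = Add(-4928, 39513) = 34585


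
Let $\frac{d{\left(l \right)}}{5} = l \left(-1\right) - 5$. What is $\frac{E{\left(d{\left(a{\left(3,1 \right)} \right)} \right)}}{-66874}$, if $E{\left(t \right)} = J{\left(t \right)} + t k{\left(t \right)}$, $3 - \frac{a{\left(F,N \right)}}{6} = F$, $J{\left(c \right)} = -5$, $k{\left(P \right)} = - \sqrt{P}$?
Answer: $\frac{5}{66874} - \frac{125 i}{66874} \approx 7.4768 \cdot 10^{-5} - 0.0018692 i$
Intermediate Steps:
$a{\left(F,N \right)} = 18 - 6 F$
$d{\left(l \right)} = -25 - 5 l$ ($d{\left(l \right)} = 5 \left(l \left(-1\right) - 5\right) = 5 \left(- l - 5\right) = 5 \left(-5 - l\right) = -25 - 5 l$)
$E{\left(t \right)} = -5 - t^{\frac{3}{2}}$ ($E{\left(t \right)} = -5 + t \left(- \sqrt{t}\right) = -5 - t^{\frac{3}{2}}$)
$\frac{E{\left(d{\left(a{\left(3,1 \right)} \right)} \right)}}{-66874} = \frac{-5 - \left(-25 - 5 \left(18 - 18\right)\right)^{\frac{3}{2}}}{-66874} = \left(-5 - \left(-25 - 5 \left(18 - 18\right)\right)^{\frac{3}{2}}\right) \left(- \frac{1}{66874}\right) = \left(-5 - \left(-25 - 0\right)^{\frac{3}{2}}\right) \left(- \frac{1}{66874}\right) = \left(-5 - \left(-25 + 0\right)^{\frac{3}{2}}\right) \left(- \frac{1}{66874}\right) = \left(-5 - \left(-25\right)^{\frac{3}{2}}\right) \left(- \frac{1}{66874}\right) = \left(-5 - - 125 i\right) \left(- \frac{1}{66874}\right) = \left(-5 + 125 i\right) \left(- \frac{1}{66874}\right) = \frac{5}{66874} - \frac{125 i}{66874}$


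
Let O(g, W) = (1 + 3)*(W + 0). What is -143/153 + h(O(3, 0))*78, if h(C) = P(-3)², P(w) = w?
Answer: 107263/153 ≈ 701.07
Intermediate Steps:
O(g, W) = 4*W
h(C) = 9 (h(C) = (-3)² = 9)
-143/153 + h(O(3, 0))*78 = -143/153 + 9*78 = -143*1/153 + 702 = -143/153 + 702 = 107263/153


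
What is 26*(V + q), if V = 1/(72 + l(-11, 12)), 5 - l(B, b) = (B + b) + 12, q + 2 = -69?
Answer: -59059/32 ≈ -1845.6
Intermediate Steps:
q = -71 (q = -2 - 69 = -71)
l(B, b) = -7 - B - b (l(B, b) = 5 - ((B + b) + 12) = 5 - (12 + B + b) = 5 + (-12 - B - b) = -7 - B - b)
V = 1/64 (V = 1/(72 + (-7 - 1*(-11) - 1*12)) = 1/(72 + (-7 + 11 - 12)) = 1/(72 - 8) = 1/64 ≈ 0.015625)
26*(V + q) = 26*(1/64 - 71) = 26*(-4543/64) = -59059/32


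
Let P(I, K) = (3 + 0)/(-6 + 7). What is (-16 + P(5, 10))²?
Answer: 169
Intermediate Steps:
P(I, K) = 3 (P(I, K) = 3/1 = 3*1 = 3)
(-16 + P(5, 10))² = (-16 + 3)² = (-13)² = 169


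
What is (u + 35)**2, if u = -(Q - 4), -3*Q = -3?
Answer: 1444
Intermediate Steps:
Q = 1 (Q = -1/3*(-3) = 1)
u = 3 (u = -(1 - 4) = -1*(-3) = 3)
(u + 35)**2 = (3 + 35)**2 = 38**2 = 1444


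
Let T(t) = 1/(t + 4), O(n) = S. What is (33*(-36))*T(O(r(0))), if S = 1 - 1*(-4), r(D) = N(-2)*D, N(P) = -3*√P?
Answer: -132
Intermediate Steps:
r(D) = -3*I*D*√2 (r(D) = (-3*I*√2)*D = -3*I*D*√2)
S = 5 (S = 1 + 4 = 5)
O(n) = 5
T(t) = 1/(4 + t)
(33*(-36))*T(O(r(0))) = (33*(-36))/(4 + 5) = -1188/9 = -1188*⅑ = -132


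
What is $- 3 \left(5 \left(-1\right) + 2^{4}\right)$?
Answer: $-33$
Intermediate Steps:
$- 3 \left(5 \left(-1\right) + 2^{4}\right) = - 3 \left(-5 + 16\right) = \left(-3\right) 11 = -33$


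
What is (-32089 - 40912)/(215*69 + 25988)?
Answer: -73001/40823 ≈ -1.7882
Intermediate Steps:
(-32089 - 40912)/(215*69 + 25988) = -73001/(14835 + 25988) = -73001/40823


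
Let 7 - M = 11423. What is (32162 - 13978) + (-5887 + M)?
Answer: 881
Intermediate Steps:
M = -11416 (M = 7 - 1*11423 = 7 - 11423 = -11416)
(32162 - 13978) + (-5887 + M) = (32162 - 13978) + (-5887 - 11416) = 18184 - 17303 = 881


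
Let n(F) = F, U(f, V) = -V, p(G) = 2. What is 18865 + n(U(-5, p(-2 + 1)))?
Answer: 18863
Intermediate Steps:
18865 + n(U(-5, p(-2 + 1))) = 18865 - 1*2 = 18865 - 2 = 18863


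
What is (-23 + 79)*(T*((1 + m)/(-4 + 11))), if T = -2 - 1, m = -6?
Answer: 120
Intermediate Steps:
T = -3
(-23 + 79)*(T*((1 + m)/(-4 + 11))) = (-23 + 79)*(-3*(1 - 6)/(-4 + 11)) = 56*(-(-15)/7) = 56*(-3*(-5/7)) = 56*(15/7) = 120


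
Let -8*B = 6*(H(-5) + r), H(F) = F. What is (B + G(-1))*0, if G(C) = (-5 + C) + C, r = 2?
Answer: 0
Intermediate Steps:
G(C) = -5 + 2*C
B = 9/4 (B = -3*(-5 + 2)/4 = -3*(-3)/4 = -⅛*(-18) = 9/4 ≈ 2.2500)
(B + G(-1))*0 = (9/4 + (-5 + 2*(-1)))*0 = (9/4 + (-5 - 2))*0 = (9/4 - 7)*0 = -19/4*0 = 0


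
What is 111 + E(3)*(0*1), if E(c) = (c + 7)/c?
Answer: 111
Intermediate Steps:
E(c) = (7 + c)/c
111 + E(3)*(0*1) = 111 + ((7 + 3)/3)*(0*1) = 111 + ((⅓)*10)*0 = 111 + (10/3)*0 = 111 + 0 = 111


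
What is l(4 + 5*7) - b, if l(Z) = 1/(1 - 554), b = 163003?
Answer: -90140660/553 ≈ -1.6300e+5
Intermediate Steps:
l(Z) = -1/553 (l(Z) = 1/(-553) = -1/553)
l(4 + 5*7) - b = -1/553 - 1*163003 = -1/553 - 163003 = -90140660/553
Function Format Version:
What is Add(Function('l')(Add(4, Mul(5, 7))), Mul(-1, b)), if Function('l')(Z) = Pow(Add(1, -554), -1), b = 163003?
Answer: Rational(-90140660, 553) ≈ -1.6300e+5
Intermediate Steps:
Function('l')(Z) = Rational(-1, 553) (Function('l')(Z) = Pow(-553, -1) = Rational(-1, 553))
Add(Function('l')(Add(4, Mul(5, 7))), Mul(-1, b)) = Add(Rational(-1, 553), Mul(-1, 163003)) = Add(Rational(-1, 553), -163003) = Rational(-90140660, 553)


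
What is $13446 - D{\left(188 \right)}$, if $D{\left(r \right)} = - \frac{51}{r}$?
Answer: $\frac{2527899}{188} \approx 13446.0$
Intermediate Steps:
$13446 - D{\left(188 \right)} = 13446 - - \frac{51}{188} = 13446 + \frac{51}{188} = \frac{2527899}{188}$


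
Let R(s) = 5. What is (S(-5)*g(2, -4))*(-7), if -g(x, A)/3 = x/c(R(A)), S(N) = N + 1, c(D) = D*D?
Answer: -168/25 ≈ -6.7200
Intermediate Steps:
c(D) = D**2
S(N) = 1 + N
g(x, A) = -3*x/25 (g(x, A) = -3*x/(5**2) = -3*x/25)
(S(-5)*g(2, -4))*(-7) = ((1 - 5)*(-3/25*2))*(-7) = -4*(-6/25)*(-7) = (24/25)*(-7) = -168/25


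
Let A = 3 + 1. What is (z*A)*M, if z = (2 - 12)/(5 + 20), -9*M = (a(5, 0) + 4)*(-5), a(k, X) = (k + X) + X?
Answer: -8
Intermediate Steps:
a(k, X) = k + 2*X (a(k, X) = (X + k) + X = k + 2*X)
M = 5 (M = -((5 + 2*0) + 4)*(-5)/9 = -((5 + 0) + 4)*(-5)/9 = -(5 + 4)*(-5)/9 = -(-5) = -1/9*(-45) = 5)
A = 4
z = -2/5 (z = -10/25 = -10*1/25 = -2/5 ≈ -0.40000)
(z*A)*M = -2/5*4*5 = -8/5*5 = -8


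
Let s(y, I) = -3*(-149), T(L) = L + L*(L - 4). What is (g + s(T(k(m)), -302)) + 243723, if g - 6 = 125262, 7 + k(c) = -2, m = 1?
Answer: 369438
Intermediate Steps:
k(c) = -9 (k(c) = -7 - 2 = -9)
T(L) = L + L*(-4 + L)
g = 125268 (g = 6 + 125262 = 125268)
s(y, I) = 447
(g + s(T(k(m)), -302)) + 243723 = (125268 + 447) + 243723 = 125715 + 243723 = 369438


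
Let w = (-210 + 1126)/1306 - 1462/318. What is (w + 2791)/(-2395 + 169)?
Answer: -144688318/115559451 ≈ -1.2521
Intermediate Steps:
w = -404521/103827 (w = 916*(1/1306) - 1462*1/318 = 458/653 - 731/159 = -404521/103827 ≈ -3.8961)
(w + 2791)/(-2395 + 169) = (-404521/103827 + 2791)/(-2395 + 169) = (289376636/103827)/(-2226) = (289376636/103827)*(-1/2226) = -144688318/115559451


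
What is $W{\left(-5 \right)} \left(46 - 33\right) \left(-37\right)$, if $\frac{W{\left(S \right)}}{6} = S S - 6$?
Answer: $-54834$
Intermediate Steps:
$W{\left(S \right)} = -36 + 6 S^{2}$ ($W{\left(S \right)} = 6 \left(S S - 6\right) = 6 \left(S^{2} - 6\right) = 6 \left(-6 + S^{2}\right) = -36 + 6 S^{2}$)
$W{\left(-5 \right)} \left(46 - 33\right) \left(-37\right) = \left(-36 + 6 \left(-5\right)^{2}\right) \left(46 - 33\right) \left(-37\right) = \left(-36 + 6 \cdot 25\right) \left(46 - 33\right) \left(-37\right) = \left(-36 + 150\right) 13 \left(-37\right) = 114 \cdot 13 \left(-37\right) = 1482 \left(-37\right) = -54834$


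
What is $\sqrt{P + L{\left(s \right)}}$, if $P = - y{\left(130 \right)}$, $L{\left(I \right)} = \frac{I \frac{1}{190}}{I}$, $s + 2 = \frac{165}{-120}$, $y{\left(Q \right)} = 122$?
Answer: $\frac{i \sqrt{4404010}}{190} \approx 11.045 i$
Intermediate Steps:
$s = - \frac{27}{8}$ ($s = -2 + \frac{165}{-120} = -2 + 165 \left(- \frac{1}{120}\right) = -2 - \frac{11}{8} = - \frac{27}{8} \approx -3.375$)
$L{\left(I \right)} = \frac{1}{190}$ ($L{\left(I \right)} = \frac{I \frac{1}{190}}{I} = \frac{\frac{1}{190} I}{I} = \frac{1}{190}$)
$P = -122$ ($P = \left(-1\right) 122 = -122$)
$\sqrt{P + L{\left(s \right)}} = \sqrt{-122 + \frac{1}{190}} = \sqrt{- \frac{23179}{190}} = \frac{i \sqrt{4404010}}{190}$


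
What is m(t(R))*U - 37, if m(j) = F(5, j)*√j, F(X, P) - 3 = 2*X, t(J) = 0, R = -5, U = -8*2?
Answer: -37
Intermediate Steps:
U = -16
F(X, P) = 3 + 2*X
m(j) = 13*√j (m(j) = (3 + 2*5)*√j = (3 + 10)*√j = 13*√j)
m(t(R))*U - 37 = (13*√0)*(-16) - 37 = (13*0)*(-16) - 37 = 0*(-16) - 37 = 0 - 37 = -37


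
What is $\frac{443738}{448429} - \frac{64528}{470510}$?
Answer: $\frac{89923469934}{105495164395} \approx 0.85239$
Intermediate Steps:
$\frac{443738}{448429} - \frac{64528}{470510} = 443738 \cdot \frac{1}{448429} - \frac{32264}{235255} = \frac{443738}{448429} - \frac{32264}{235255} = \frac{89923469934}{105495164395}$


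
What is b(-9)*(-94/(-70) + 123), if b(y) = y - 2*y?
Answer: 39168/35 ≈ 1119.1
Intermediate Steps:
b(y) = -y
b(-9)*(-94/(-70) + 123) = (-1*(-9))*(-94/(-70) + 123) = 9*(-94*(-1/70) + 123) = 9*(47/35 + 123) = 9*(4352/35) = 39168/35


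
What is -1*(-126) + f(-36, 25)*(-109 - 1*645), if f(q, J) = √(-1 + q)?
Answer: 126 - 754*I*√37 ≈ 126.0 - 4586.4*I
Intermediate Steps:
-1*(-126) + f(-36, 25)*(-109 - 1*645) = -1*(-126) + √(-1 - 36)*(-109 - 1*645) = 126 + √(-37)*(-109 - 645) = 126 + (I*√37)*(-754) = 126 - 754*I*√37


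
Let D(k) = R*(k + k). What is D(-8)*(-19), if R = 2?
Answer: 608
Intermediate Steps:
D(k) = 4*k (D(k) = 2*(k + k) = 2*(2*k) = 4*k)
D(-8)*(-19) = (4*(-8))*(-19) = -32*(-19) = 608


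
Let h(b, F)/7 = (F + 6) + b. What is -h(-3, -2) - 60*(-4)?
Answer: 233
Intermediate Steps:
h(b, F) = 42 + 7*F + 7*b (h(b, F) = 7*((F + 6) + b) = 7*((6 + F) + b) = 7*(6 + F + b) = 42 + 7*F + 7*b)
-h(-3, -2) - 60*(-4) = -(42 + 7*(-2) + 7*(-3)) - 60*(-4) = -(42 - 14 - 21) - 10*(-24) = -1*7 + 240 = -7 + 240 = 233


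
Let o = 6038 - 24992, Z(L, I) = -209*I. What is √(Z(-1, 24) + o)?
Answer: I*√23970 ≈ 154.82*I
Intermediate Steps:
o = -18954
√(Z(-1, 24) + o) = √(-209*24 - 18954) = √(-5016 - 18954) = √(-23970) = I*√23970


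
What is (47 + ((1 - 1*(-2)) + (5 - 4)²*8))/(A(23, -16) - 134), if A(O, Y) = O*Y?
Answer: -29/251 ≈ -0.11554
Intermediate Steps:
(47 + ((1 - 1*(-2)) + (5 - 4)²*8))/(A(23, -16) - 134) = (47 + ((1 - 1*(-2)) + (5 - 4)²*8))/(23*(-16) - 134) = (47 + ((1 + 2) + 1²*8))/(-368 - 134) = (47 + (3 + 1*8))/(-502) = (47 + (3 + 8))*(-1/502) = (47 + 11)*(-1/502) = 58*(-1/502) = -29/251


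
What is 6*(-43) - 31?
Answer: -289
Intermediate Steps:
6*(-43) - 31 = -258 - 31 = -289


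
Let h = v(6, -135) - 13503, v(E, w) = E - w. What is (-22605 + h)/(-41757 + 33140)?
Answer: 35967/8617 ≈ 4.1740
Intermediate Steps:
h = -13362 (h = (6 - 1*(-135)) - 13503 = (6 + 135) - 13503 = 141 - 13503 = -13362)
(-22605 + h)/(-41757 + 33140) = (-22605 - 13362)/(-41757 + 33140) = -35967/(-8617) = -35967*(-1/8617) = 35967/8617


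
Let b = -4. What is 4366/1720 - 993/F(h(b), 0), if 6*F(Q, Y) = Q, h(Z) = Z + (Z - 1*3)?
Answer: 5147893/9460 ≈ 544.17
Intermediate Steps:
h(Z) = -3 + 2*Z (h(Z) = Z + (Z - 3) = Z + (-3 + Z) = -3 + 2*Z)
F(Q, Y) = Q/6
4366/1720 - 993/F(h(b), 0) = 4366/1720 - 993*6/(-3 + 2*(-4)) = 4366*(1/1720) - 993*6/(-3 - 8) = 2183/860 - 993/((⅙)*(-11)) = 2183/860 - 993/(-11/6) = 2183/860 - 993*(-6/11) = 2183/860 + 5958/11 = 5147893/9460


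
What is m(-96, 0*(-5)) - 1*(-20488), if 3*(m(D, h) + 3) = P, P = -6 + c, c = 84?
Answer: 20511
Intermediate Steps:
P = 78 (P = -6 + 84 = 78)
m(D, h) = 23 (m(D, h) = -3 + (1/3)*78 = -3 + 26 = 23)
m(-96, 0*(-5)) - 1*(-20488) = 23 - 1*(-20488) = 23 + 20488 = 20511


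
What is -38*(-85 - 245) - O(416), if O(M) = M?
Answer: 12124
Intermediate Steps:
-38*(-85 - 245) - O(416) = -38*(-85 - 245) - 1*416 = -38*(-330) - 416 = 12540 - 416 = 12124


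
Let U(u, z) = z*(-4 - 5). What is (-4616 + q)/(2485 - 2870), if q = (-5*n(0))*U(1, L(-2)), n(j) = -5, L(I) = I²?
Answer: 788/55 ≈ 14.327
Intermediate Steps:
U(u, z) = -9*z (U(u, z) = z*(-9) = -9*z)
q = -900 (q = (-5*(-5))*(-9*(-2)²) = 25*(-9*4) = 25*(-36) = -900)
(-4616 + q)/(2485 - 2870) = (-4616 - 900)/(2485 - 2870) = -5516/(-385) = -5516*(-1/385) = 788/55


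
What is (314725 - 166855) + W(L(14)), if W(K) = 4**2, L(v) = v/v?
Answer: 147886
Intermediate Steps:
L(v) = 1
W(K) = 16
(314725 - 166855) + W(L(14)) = (314725 - 166855) + 16 = 147870 + 16 = 147886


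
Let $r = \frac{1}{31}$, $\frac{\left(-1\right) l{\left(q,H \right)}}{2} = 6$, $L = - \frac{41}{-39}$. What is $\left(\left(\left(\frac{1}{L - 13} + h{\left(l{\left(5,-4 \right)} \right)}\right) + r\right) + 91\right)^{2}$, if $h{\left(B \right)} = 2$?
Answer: $\frac{1802937280225}{208686916} \approx 8639.4$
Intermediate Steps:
$L = \frac{41}{39}$ ($L = \left(-41\right) \left(- \frac{1}{39}\right) = \frac{41}{39} \approx 1.0513$)
$l{\left(q,H \right)} = -12$ ($l{\left(q,H \right)} = \left(-2\right) 6 = -12$)
$r = \frac{1}{31} \approx 0.032258$
$\left(\left(\left(\frac{1}{L - 13} + h{\left(l{\left(5,-4 \right)} \right)}\right) + r\right) + 91\right)^{2} = \left(\left(\left(\frac{1}{\frac{41}{39} - 13} + 2\right) + \frac{1}{31}\right) + 91\right)^{2} = \left(\left(\left(\frac{1}{- \frac{466}{39}} + 2\right) + \frac{1}{31}\right) + 91\right)^{2} = \left(\left(\left(- \frac{39}{466} + 2\right) + \frac{1}{31}\right) + 91\right)^{2} = \left(\left(\frac{893}{466} + \frac{1}{31}\right) + 91\right)^{2} = \left(\frac{28149}{14446} + 91\right)^{2} = \left(\frac{1342735}{14446}\right)^{2} = \frac{1802937280225}{208686916}$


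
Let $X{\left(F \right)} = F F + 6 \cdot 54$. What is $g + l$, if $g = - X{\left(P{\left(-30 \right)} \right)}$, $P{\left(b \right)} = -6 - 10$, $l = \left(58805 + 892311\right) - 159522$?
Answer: $791014$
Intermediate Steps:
$l = 791594$ ($l = 951116 - 159522 = 791594$)
$P{\left(b \right)} = -16$ ($P{\left(b \right)} = -6 - 10 = -16$)
$X{\left(F \right)} = 324 + F^{2}$ ($X{\left(F \right)} = F^{2} + 324 = 324 + F^{2}$)
$g = -580$ ($g = - (324 + \left(-16\right)^{2}) = - (324 + 256) = \left(-1\right) 580 = -580$)
$g + l = -580 + 791594 = 791014$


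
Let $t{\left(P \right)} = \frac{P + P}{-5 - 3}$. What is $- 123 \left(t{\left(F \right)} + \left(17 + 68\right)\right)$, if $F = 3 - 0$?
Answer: $- \frac{41451}{4} \approx -10363.0$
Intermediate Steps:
$F = 3$ ($F = 3 + 0 = 3$)
$t{\left(P \right)} = - \frac{P}{4}$ ($t{\left(P \right)} = \frac{2 P}{-8} = 2 P \left(- \frac{1}{8}\right) = - \frac{P}{4}$)
$- 123 \left(t{\left(F \right)} + \left(17 + 68\right)\right) = - 123 \left(\left(- \frac{1}{4}\right) 3 + \left(17 + 68\right)\right) = - 123 \left(- \frac{3}{4} + 85\right) = \left(-123\right) \frac{337}{4} = - \frac{41451}{4}$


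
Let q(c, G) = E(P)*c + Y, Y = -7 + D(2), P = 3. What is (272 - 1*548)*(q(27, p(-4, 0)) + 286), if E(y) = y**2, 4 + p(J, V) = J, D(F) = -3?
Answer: -143244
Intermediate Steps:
p(J, V) = -4 + J
Y = -10 (Y = -7 - 3 = -10)
q(c, G) = -10 + 9*c (q(c, G) = 3**2*c - 10 = 9*c - 10 = -10 + 9*c)
(272 - 1*548)*(q(27, p(-4, 0)) + 286) = (272 - 1*548)*((-10 + 9*27) + 286) = (272 - 548)*((-10 + 243) + 286) = -276*(233 + 286) = -276*519 = -143244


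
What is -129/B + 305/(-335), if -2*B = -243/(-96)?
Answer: 182737/1809 ≈ 101.02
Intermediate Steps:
B = -81/64 (B = -(-243)/(2*(-96)) = -(-243)*(-1)/(2*96) = -½*81/32 = -81/64 ≈ -1.2656)
-129/B + 305/(-335) = -129/(-81/64) + 305/(-335) = -129*(-64/81) + 305*(-1/335) = 2752/27 - 61/67 = 182737/1809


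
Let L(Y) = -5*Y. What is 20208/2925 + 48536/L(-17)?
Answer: 9579032/16575 ≈ 577.92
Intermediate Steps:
20208/2925 + 48536/L(-17) = 20208/2925 + 48536/((-5*(-17))) = 20208*(1/2925) + 48536/85 = 6736/975 + 48536*(1/85) = 6736/975 + 48536/85 = 9579032/16575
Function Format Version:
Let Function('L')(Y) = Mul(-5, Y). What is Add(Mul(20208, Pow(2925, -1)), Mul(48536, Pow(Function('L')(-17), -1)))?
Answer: Rational(9579032, 16575) ≈ 577.92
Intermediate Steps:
Add(Mul(20208, Pow(2925, -1)), Mul(48536, Pow(Function('L')(-17), -1))) = Add(Mul(20208, Pow(2925, -1)), Mul(48536, Pow(Mul(-5, -17), -1))) = Add(Mul(20208, Rational(1, 2925)), Mul(48536, Pow(85, -1))) = Add(Rational(6736, 975), Mul(48536, Rational(1, 85))) = Add(Rational(6736, 975), Rational(48536, 85)) = Rational(9579032, 16575)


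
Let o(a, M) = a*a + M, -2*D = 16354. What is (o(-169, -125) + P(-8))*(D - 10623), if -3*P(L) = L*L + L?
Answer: -1602737600/3 ≈ -5.3425e+8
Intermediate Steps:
D = -8177 (D = -½*16354 = -8177)
o(a, M) = M + a² (o(a, M) = a² + M = M + a²)
P(L) = -L/3 - L²/3 (P(L) = -(L*L + L)/3 = -(L² + L)/3 = -(L + L²)/3 = -L/3 - L²/3)
(o(-169, -125) + P(-8))*(D - 10623) = ((-125 + (-169)²) - ⅓*(-8)*(1 - 8))*(-8177 - 10623) = ((-125 + 28561) - ⅓*(-8)*(-7))*(-18800) = (28436 - 56/3)*(-18800) = (85252/3)*(-18800) = -1602737600/3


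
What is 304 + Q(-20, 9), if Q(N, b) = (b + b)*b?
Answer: 466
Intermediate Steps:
Q(N, b) = 2*b**2 (Q(N, b) = (2*b)*b = 2*b**2)
304 + Q(-20, 9) = 304 + 2*9**2 = 304 + 2*81 = 304 + 162 = 466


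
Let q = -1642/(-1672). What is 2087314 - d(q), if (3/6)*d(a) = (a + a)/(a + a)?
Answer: 2087312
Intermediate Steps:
q = 821/836 (q = -1642*(-1/1672) = 821/836 ≈ 0.98206)
d(a) = 2 (d(a) = 2*((a + a)/(a + a)) = 2*((2*a)/((2*a))) = 2*((2*a)*(1/(2*a))) = 2*1 = 2)
2087314 - d(q) = 2087314 - 1*2 = 2087314 - 2 = 2087312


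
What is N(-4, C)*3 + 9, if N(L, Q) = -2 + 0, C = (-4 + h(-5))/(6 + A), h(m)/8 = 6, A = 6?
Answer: 3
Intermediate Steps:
h(m) = 48 (h(m) = 8*6 = 48)
C = 11/3 (C = (-4 + 48)/(6 + 6) = 44/12 = 44*(1/12) = 11/3 ≈ 3.6667)
N(L, Q) = -2
N(-4, C)*3 + 9 = -2*3 + 9 = -6 + 9 = 3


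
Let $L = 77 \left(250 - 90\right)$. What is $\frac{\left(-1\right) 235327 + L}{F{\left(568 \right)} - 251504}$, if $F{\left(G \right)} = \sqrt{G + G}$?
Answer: $\frac{3505447033}{3953391305} + \frac{223007 \sqrt{71}}{15813565220} \approx 0.88681$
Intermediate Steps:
$F{\left(G \right)} = \sqrt{2} \sqrt{G}$ ($F{\left(G \right)} = \sqrt{2 G} = \sqrt{2} \sqrt{G}$)
$L = 12320$ ($L = 77 \cdot 160 = 12320$)
$\frac{\left(-1\right) 235327 + L}{F{\left(568 \right)} - 251504} = \frac{\left(-1\right) 235327 + 12320}{\sqrt{2} \sqrt{568} - 251504} = \frac{-235327 + 12320}{\sqrt{2} \cdot 2 \sqrt{142} - 251504} = - \frac{223007}{4 \sqrt{71} - 251504} = - \frac{223007}{-251504 + 4 \sqrt{71}}$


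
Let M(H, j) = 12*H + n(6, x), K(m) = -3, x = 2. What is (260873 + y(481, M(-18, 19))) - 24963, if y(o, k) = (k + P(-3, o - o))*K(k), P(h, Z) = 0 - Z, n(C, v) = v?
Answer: 236552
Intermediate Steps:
P(h, Z) = -Z
M(H, j) = 2 + 12*H (M(H, j) = 12*H + 2 = 2 + 12*H)
y(o, k) = -3*k (y(o, k) = (k - (o - o))*(-3) = (k - 1*0)*(-3) = (k + 0)*(-3) = k*(-3) = -3*k)
(260873 + y(481, M(-18, 19))) - 24963 = (260873 - 3*(2 + 12*(-18))) - 24963 = (260873 - 3*(2 - 216)) - 24963 = (260873 - 3*(-214)) - 24963 = (260873 + 642) - 24963 = 261515 - 24963 = 236552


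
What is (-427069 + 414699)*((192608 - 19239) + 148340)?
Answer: -3979540330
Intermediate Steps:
(-427069 + 414699)*((192608 - 19239) + 148340) = -12370*(173369 + 148340) = -12370*321709 = -3979540330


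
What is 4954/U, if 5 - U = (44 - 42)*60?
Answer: -4954/115 ≈ -43.078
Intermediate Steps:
U = -115 (U = 5 - (44 - 42)*60 = 5 - 2*60 = 5 - 1*120 = 5 - 120 = -115)
4954/U = 4954/(-115) = 4954*(-1/115) = -4954/115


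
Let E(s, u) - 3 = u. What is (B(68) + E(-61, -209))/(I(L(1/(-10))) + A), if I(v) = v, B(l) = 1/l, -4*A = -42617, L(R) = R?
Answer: -70035/3622411 ≈ -0.019334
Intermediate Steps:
A = 42617/4 (A = -¼*(-42617) = 42617/4 ≈ 10654.)
E(s, u) = 3 + u
(B(68) + E(-61, -209))/(I(L(1/(-10))) + A) = (1/68 + (3 - 209))/(1/(-10) + 42617/4) = (1/68 - 206)/(-⅒ + 42617/4) = -14007/(68*213083/20) = -14007/68*20/213083 = -70035/3622411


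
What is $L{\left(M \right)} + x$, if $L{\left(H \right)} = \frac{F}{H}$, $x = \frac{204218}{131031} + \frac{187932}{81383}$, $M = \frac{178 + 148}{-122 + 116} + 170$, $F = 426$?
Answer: $\frac{27940145936636}{3700302467931} \approx 7.5508$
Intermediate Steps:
$M = \frac{347}{3}$ ($M = \frac{326}{-6} + 170 = 326 \left(- \frac{1}{6}\right) + 170 = - \frac{163}{3} + 170 = \frac{347}{3} \approx 115.67$)
$x = \frac{41244791386}{10663695873}$ ($x = 204218 \cdot \frac{1}{131031} + 187932 \cdot \frac{1}{81383} = \frac{204218}{131031} + \frac{187932}{81383} = \frac{41244791386}{10663695873} \approx 3.8678$)
$L{\left(H \right)} = \frac{426}{H}$
$L{\left(M \right)} + x = \frac{426}{\frac{347}{3}} + \frac{41244791386}{10663695873} = 426 \cdot \frac{3}{347} + \frac{41244791386}{10663695873} = \frac{1278}{347} + \frac{41244791386}{10663695873} = \frac{27940145936636}{3700302467931}$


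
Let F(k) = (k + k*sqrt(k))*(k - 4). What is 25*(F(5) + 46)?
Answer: 1275 + 125*sqrt(5) ≈ 1554.5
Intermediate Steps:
F(k) = (-4 + k)*(k + k**(3/2)) (F(k) = (k + k**(3/2))*(-4 + k) = (-4 + k)*(k + k**(3/2)))
25*(F(5) + 46) = 25*((5**2 + 5**(5/2) - 4*5 - 20*sqrt(5)) + 46) = 25*((25 + 25*sqrt(5) - 20 - 20*sqrt(5)) + 46) = 25*((5 + 5*sqrt(5)) + 46) = 25*(51 + 5*sqrt(5)) = 1275 + 125*sqrt(5)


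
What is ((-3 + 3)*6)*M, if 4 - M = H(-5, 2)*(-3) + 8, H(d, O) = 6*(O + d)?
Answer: 0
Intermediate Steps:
H(d, O) = 6*O + 6*d
M = -58 (M = 4 - ((6*2 + 6*(-5))*(-3) + 8) = 4 - ((12 - 30)*(-3) + 8) = 4 - (-18*(-3) + 8) = 4 - (54 + 8) = 4 - 1*62 = 4 - 62 = -58)
((-3 + 3)*6)*M = ((-3 + 3)*6)*(-58) = (0*6)*(-58) = 0*(-58) = 0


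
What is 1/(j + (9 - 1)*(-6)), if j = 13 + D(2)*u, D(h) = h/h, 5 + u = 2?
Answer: -1/38 ≈ -0.026316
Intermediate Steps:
u = -3 (u = -5 + 2 = -3)
D(h) = 1
j = 10 (j = 13 + 1*(-3) = 13 - 3 = 10)
1/(j + (9 - 1)*(-6)) = 1/(10 + (9 - 1)*(-6)) = 1/(10 + 8*(-6)) = 1/(10 - 48) = 1/(-38) = -1/38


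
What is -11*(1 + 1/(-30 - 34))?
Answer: -693/64 ≈ -10.828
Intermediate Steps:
-11*(1 + 1/(-30 - 34)) = -11*(1 + 1/(-64)) = -11*(1 - 1/64) = -11*63/64 = -693/64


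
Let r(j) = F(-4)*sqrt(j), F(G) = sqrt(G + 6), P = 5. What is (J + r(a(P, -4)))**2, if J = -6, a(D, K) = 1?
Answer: (6 - sqrt(2))**2 ≈ 21.029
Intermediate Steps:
F(G) = sqrt(6 + G)
r(j) = sqrt(2)*sqrt(j) (r(j) = sqrt(6 - 4)*sqrt(j) = sqrt(2)*sqrt(j))
(J + r(a(P, -4)))**2 = (-6 + sqrt(2)*sqrt(1))**2 = (-6 + sqrt(2)*1)**2 = (-6 + sqrt(2))**2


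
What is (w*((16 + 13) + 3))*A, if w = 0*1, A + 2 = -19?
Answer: 0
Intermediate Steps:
A = -21 (A = -2 - 19 = -21)
w = 0
(w*((16 + 13) + 3))*A = (0*((16 + 13) + 3))*(-21) = (0*(29 + 3))*(-21) = (0*32)*(-21) = 0*(-21) = 0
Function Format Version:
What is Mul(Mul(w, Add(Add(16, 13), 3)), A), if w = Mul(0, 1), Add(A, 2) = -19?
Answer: 0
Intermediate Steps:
A = -21 (A = Add(-2, -19) = -21)
w = 0
Mul(Mul(w, Add(Add(16, 13), 3)), A) = Mul(Mul(0, Add(Add(16, 13), 3)), -21) = Mul(Mul(0, Add(29, 3)), -21) = Mul(Mul(0, 32), -21) = Mul(0, -21) = 0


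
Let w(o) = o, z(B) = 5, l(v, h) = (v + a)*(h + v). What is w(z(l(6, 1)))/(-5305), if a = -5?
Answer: -1/1061 ≈ -0.00094251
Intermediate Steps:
l(v, h) = (-5 + v)*(h + v) (l(v, h) = (v - 5)*(h + v) = (-5 + v)*(h + v))
w(z(l(6, 1)))/(-5305) = 5/(-5305) = 5*(-1/5305) = -1/1061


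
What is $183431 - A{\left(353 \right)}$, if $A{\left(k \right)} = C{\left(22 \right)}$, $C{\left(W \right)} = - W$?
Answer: $183453$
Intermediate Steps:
$A{\left(k \right)} = -22$ ($A{\left(k \right)} = \left(-1\right) 22 = -22$)
$183431 - A{\left(353 \right)} = 183431 - -22 = 183431 + 22 = 183453$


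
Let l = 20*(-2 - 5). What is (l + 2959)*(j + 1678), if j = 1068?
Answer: 7740974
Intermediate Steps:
l = -140 (l = 20*(-7) = -140)
(l + 2959)*(j + 1678) = (-140 + 2959)*(1068 + 1678) = 2819*2746 = 7740974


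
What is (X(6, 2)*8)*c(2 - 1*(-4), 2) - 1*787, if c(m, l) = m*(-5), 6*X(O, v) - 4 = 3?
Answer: -1067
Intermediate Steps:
X(O, v) = 7/6 (X(O, v) = 2/3 + (1/6)*3 = 2/3 + 1/2 = 7/6)
c(m, l) = -5*m
(X(6, 2)*8)*c(2 - 1*(-4), 2) - 1*787 = ((7/6)*8)*(-5*(2 - 1*(-4))) - 1*787 = 28*(-5*(2 + 4))/3 - 787 = 28*(-5*6)/3 - 787 = (28/3)*(-30) - 787 = -280 - 787 = -1067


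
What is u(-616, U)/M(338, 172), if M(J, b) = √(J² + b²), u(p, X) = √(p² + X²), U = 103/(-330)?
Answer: √1485842805256613/23731620 ≈ 1.6243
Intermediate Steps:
U = -103/330 (U = 103*(-1/330) = -103/330 ≈ -0.31212)
u(p, X) = √(X² + p²)
u(-616, U)/M(338, 172) = √((-103/330)² + (-616)²)/(√(338² + 172²)) = √(10609/108900 + 379456)/(√(114244 + 29584)) = √(41322769009/108900)/(√143828) = (√41322769009/330)/((2*√35957)) = (√41322769009/330)*(√35957/71914) = √1485842805256613/23731620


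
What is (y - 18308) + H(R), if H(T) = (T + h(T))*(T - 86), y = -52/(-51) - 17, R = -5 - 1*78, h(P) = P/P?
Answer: -227765/51 ≈ -4466.0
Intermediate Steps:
h(P) = 1
R = -83 (R = -5 - 78 = -83)
y = -815/51 (y = -52*(-1/51) - 17 = 52/51 - 17 = -815/51 ≈ -15.980)
H(T) = (1 + T)*(-86 + T) (H(T) = (T + 1)*(T - 86) = (1 + T)*(-86 + T))
(y - 18308) + H(R) = (-815/51 - 18308) + (-86 + (-83)² - 85*(-83)) = -934523/51 + (-86 + 6889 + 7055) = -934523/51 + 13858 = -227765/51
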